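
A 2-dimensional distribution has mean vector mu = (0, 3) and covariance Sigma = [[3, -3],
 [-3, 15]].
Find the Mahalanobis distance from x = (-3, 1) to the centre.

Step 1 — centre the observation: (x - mu) = (-3, -2).

Step 2 — invert Sigma. det(Sigma) = 3·15 - (-3)² = 36.
  Sigma^{-1} = (1/det) · [[d, -b], [-b, a]] = [[0.4167, 0.0833],
 [0.0833, 0.0833]].

Step 3 — form the quadratic (x - mu)^T · Sigma^{-1} · (x - mu):
  Sigma^{-1} · (x - mu) = (-1.4167, -0.4167).
  (x - mu)^T · [Sigma^{-1} · (x - mu)] = (-3)·(-1.4167) + (-2)·(-0.4167) = 5.0833.

Step 4 — take square root: d = √(5.0833) ≈ 2.2546.

d(x, mu) = √(5.0833) ≈ 2.2546


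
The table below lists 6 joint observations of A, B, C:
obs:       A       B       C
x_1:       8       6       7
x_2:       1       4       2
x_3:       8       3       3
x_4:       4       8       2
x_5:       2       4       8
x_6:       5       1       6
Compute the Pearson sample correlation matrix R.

Step 1 — column means:
  mean(A) = (8 + 1 + 8 + 4 + 2 + 5) / 6 = 28/6 = 4.6667
  mean(B) = (6 + 4 + 3 + 8 + 4 + 1) / 6 = 26/6 = 4.3333
  mean(C) = (7 + 2 + 3 + 2 + 8 + 6) / 6 = 28/6 = 4.6667

Step 2 — sample variances and covariances s[i,j] = (1/(n-1)) · Σ_k (x_{k,i} - mean_i) · (x_{k,j} - mean_j), with n-1 = 5:
  s[A,A] = ((3.3333)·(3.3333) + (-3.6667)·(-3.6667) + (3.3333)·(3.3333) + (-0.6667)·(-0.6667) + (-2.6667)·(-2.6667) + (0.3333)·(0.3333)) / 5 = 43.3333/5 = 8.6667
  s[A,B] = ((3.3333)·(1.6667) + (-3.6667)·(-0.3333) + (3.3333)·(-1.3333) + (-0.6667)·(3.6667) + (-2.6667)·(-0.3333) + (0.3333)·(-3.3333)) / 5 = -0.3333/5 = -0.0667
  s[A,C] = ((3.3333)·(2.3333) + (-3.6667)·(-2.6667) + (3.3333)·(-1.6667) + (-0.6667)·(-2.6667) + (-2.6667)·(3.3333) + (0.3333)·(1.3333)) / 5 = 5.3333/5 = 1.0667
  s[B,B] = ((1.6667)·(1.6667) + (-0.3333)·(-0.3333) + (-1.3333)·(-1.3333) + (3.6667)·(3.6667) + (-0.3333)·(-0.3333) + (-3.3333)·(-3.3333)) / 5 = 29.3333/5 = 5.8667
  s[B,C] = ((1.6667)·(2.3333) + (-0.3333)·(-2.6667) + (-1.3333)·(-1.6667) + (3.6667)·(-2.6667) + (-0.3333)·(3.3333) + (-3.3333)·(1.3333)) / 5 = -8.3333/5 = -1.6667
  s[C,C] = ((2.3333)·(2.3333) + (-2.6667)·(-2.6667) + (-1.6667)·(-1.6667) + (-2.6667)·(-2.6667) + (3.3333)·(3.3333) + (1.3333)·(1.3333)) / 5 = 35.3333/5 = 7.0667
  Sample standard deviations s_i = √(s[i,i]):
  s(A) = √(8.6667) = 2.9439
  s(B) = √(5.8667) = 2.4221
  s(C) = √(7.0667) = 2.6583

Step 3 — r_{ij} = s_{ij} / (s_i · s_j):
  r[A,A] = 1 (diagonal).
  r[A,B] = -0.0667 / (2.9439 · 2.4221) = -0.0667 / 7.1305 = -0.0093
  r[A,C] = 1.0667 / (2.9439 · 2.6583) = 1.0667 / 7.8259 = 0.1363
  r[B,B] = 1 (diagonal).
  r[B,C] = -1.6667 / (2.4221 · 2.6583) = -1.6667 / 6.4388 = -0.2588
  r[C,C] = 1 (diagonal).

R is symmetric with unit diagonal. Assembling:

R = [[1, -0.0093, 0.1363],
 [-0.0093, 1, -0.2588],
 [0.1363, -0.2588, 1]]


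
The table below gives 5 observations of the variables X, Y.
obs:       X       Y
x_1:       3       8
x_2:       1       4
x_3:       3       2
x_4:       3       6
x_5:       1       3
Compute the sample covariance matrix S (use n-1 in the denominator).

Step 1 — column means:
  mean(X) = (3 + 1 + 3 + 3 + 1) / 5 = 11/5 = 2.2
  mean(Y) = (8 + 4 + 2 + 6 + 3) / 5 = 23/5 = 4.6

Step 2 — sample covariance S[i,j] = (1/(n-1)) · Σ_k (x_{k,i} - mean_i) · (x_{k,j} - mean_j), with n-1 = 4.
  S[X,X] = ((0.8)·(0.8) + (-1.2)·(-1.2) + (0.8)·(0.8) + (0.8)·(0.8) + (-1.2)·(-1.2)) / 4 = 4.8/4 = 1.2
  S[X,Y] = ((0.8)·(3.4) + (-1.2)·(-0.6) + (0.8)·(-2.6) + (0.8)·(1.4) + (-1.2)·(-1.6)) / 4 = 4.4/4 = 1.1
  S[Y,Y] = ((3.4)·(3.4) + (-0.6)·(-0.6) + (-2.6)·(-2.6) + (1.4)·(1.4) + (-1.6)·(-1.6)) / 4 = 23.2/4 = 5.8

S is symmetric (S[j,i] = S[i,j]). Assembling:

S = [[1.2, 1.1],
 [1.1, 5.8]]


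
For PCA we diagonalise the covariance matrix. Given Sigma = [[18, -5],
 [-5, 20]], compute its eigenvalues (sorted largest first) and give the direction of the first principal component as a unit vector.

Step 1 — characteristic polynomial of 2×2 Sigma:
  det(Sigma - λI) = λ² - trace · λ + det = 0.
  trace = 18 + 20 = 38, det = 18·20 - (-5)² = 335.
Step 2 — discriminant:
  Δ = trace² - 4·det = 1444 - 1340 = 104.
Step 3 — eigenvalues:
  λ = (trace ± √Δ)/2 = (38 ± 10.198)/2,
  λ_1 = 24.099,  λ_2 = 13.901.

Step 4 — unit eigenvector for λ_1: solve (Sigma - λ_1 I)v = 0. First row:
  (18 - 24.099)·v_x + (-5)·v_y = 0, i.e. (-6.099)·v_x + (-5)·v_y = 0,
  so v ∝ (b, λ_1 - a) = (-5, 6.099); multiply by -1 so the first entry is positive: u = (5, -6.099).
  ||u|| = √((5)² + (-6.099)²) = √(62.198) ≈ 7.8866,
  v_1 = u/||u|| ≈ (0.634, -0.7733) (||v_1|| = 1).

λ_1 = 24.099,  λ_2 = 13.901;  v_1 ≈ (0.634, -0.7733)


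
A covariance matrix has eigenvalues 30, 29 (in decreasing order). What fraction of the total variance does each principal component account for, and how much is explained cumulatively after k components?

Step 1 — total variance = trace(Sigma) = Σ λ_i = 30 + 29 = 59.

Step 2 — fraction explained by component i = λ_i / Σ λ:
  PC1: 30/59 = 0.5085
  PC2: 29/59 = 0.4915

Step 3 — cumulative fraction after k components = (λ_1 + ... + λ_k) / Σ λ:
  k = 1: 30/59 = 0.5085
  k = 2: (30 + 29)/59 = 59/59 = 1

Summary (fraction, with percent):

explained: PC1 0.5085 (50.85%), PC2 0.4915 (49.15%);  cumulative: 0.5085, 1


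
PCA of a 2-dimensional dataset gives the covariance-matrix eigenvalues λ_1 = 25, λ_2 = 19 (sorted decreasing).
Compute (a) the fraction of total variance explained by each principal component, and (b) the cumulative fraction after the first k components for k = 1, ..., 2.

Step 1 — total variance = trace(Sigma) = Σ λ_i = 25 + 19 = 44.

Step 2 — fraction explained by component i = λ_i / Σ λ:
  PC1: 25/44 = 0.5682
  PC2: 19/44 = 0.4318

Step 3 — cumulative fraction after k components = (λ_1 + ... + λ_k) / Σ λ:
  k = 1: 25/44 = 0.5682
  k = 2: (25 + 19)/44 = 44/44 = 1

Summary (fraction, with percent):

explained: PC1 0.5682 (56.82%), PC2 0.4318 (43.18%);  cumulative: 0.5682, 1


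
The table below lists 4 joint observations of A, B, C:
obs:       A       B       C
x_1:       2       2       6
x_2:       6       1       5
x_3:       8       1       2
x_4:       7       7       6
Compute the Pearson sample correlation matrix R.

Step 1 — column means:
  mean(A) = (2 + 6 + 8 + 7) / 4 = 23/4 = 5.75
  mean(B) = (2 + 1 + 1 + 7) / 4 = 11/4 = 2.75
  mean(C) = (6 + 5 + 2 + 6) / 4 = 19/4 = 4.75

Step 2 — sample variances and covariances s[i,j] = (1/(n-1)) · Σ_k (x_{k,i} - mean_i) · (x_{k,j} - mean_j), with n-1 = 3:
  s[A,A] = ((-3.75)·(-3.75) + (0.25)·(0.25) + (2.25)·(2.25) + (1.25)·(1.25)) / 3 = 20.75/3 = 6.9167
  s[A,B] = ((-3.75)·(-0.75) + (0.25)·(-1.75) + (2.25)·(-1.75) + (1.25)·(4.25)) / 3 = 3.75/3 = 1.25
  s[A,C] = ((-3.75)·(1.25) + (0.25)·(0.25) + (2.25)·(-2.75) + (1.25)·(1.25)) / 3 = -9.25/3 = -3.0833
  s[B,B] = ((-0.75)·(-0.75) + (-1.75)·(-1.75) + (-1.75)·(-1.75) + (4.25)·(4.25)) / 3 = 24.75/3 = 8.25
  s[B,C] = ((-0.75)·(1.25) + (-1.75)·(0.25) + (-1.75)·(-2.75) + (4.25)·(1.25)) / 3 = 8.75/3 = 2.9167
  s[C,C] = ((1.25)·(1.25) + (0.25)·(0.25) + (-2.75)·(-2.75) + (1.25)·(1.25)) / 3 = 10.75/3 = 3.5833
  Sample standard deviations s_i = √(s[i,i]):
  s(A) = √(6.9167) = 2.63
  s(B) = √(8.25) = 2.8723
  s(C) = √(3.5833) = 1.893

Step 3 — r_{ij} = s_{ij} / (s_i · s_j):
  r[A,A] = 1 (diagonal).
  r[A,B] = 1.25 / (2.63 · 2.8723) = 1.25 / 7.554 = 0.1655
  r[A,C] = -3.0833 / (2.63 · 1.893) = -3.0833 / 4.9784 = -0.6193
  r[B,B] = 1 (diagonal).
  r[B,C] = 2.9167 / (2.8723 · 1.893) = 2.9167 / 5.4371 = 0.5364
  r[C,C] = 1 (diagonal).

R is symmetric with unit diagonal. Assembling:

R = [[1, 0.1655, -0.6193],
 [0.1655, 1, 0.5364],
 [-0.6193, 0.5364, 1]]


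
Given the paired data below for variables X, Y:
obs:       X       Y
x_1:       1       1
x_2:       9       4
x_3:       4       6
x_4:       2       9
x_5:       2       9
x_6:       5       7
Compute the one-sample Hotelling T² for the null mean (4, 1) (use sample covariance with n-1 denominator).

Step 1 — sample mean vector:
  mean(X) = (1 + 9 + 4 + 2 + 2 + 5) / 6 = 23/6 = 3.8333
  mean(Y) = (1 + 4 + 6 + 9 + 9 + 7) / 6 = 36/6 = 6
  x̄ = (3.8333, 6),  deviation x̄ - mu_0 = (3.8333, 6) - (4, 1) = (-0.1667, 5).

Step 2 — sample covariance matrix, S[i,j] = (1/(n-1)) · Σ_k (x_{k,i} - mean_i) · (x_{k,j} - mean_j), divisor n-1 = 5:
  S[X,X] = ((-2.8333)·(-2.8333) + (5.1667)·(5.1667) + (0.1667)·(0.1667) + (-1.8333)·(-1.8333) + (-1.8333)·(-1.8333) + (1.1667)·(1.1667)) / 5 = 42.8333/5 = 8.5667
  S[X,Y] = ((-2.8333)·(-5) + (5.1667)·(-2) + (0.1667)·(0) + (-1.8333)·(3) + (-1.8333)·(3) + (1.1667)·(1)) / 5 = -6/5 = -1.2
  S[Y,Y] = ((-5)·(-5) + (-2)·(-2) + (0)·(0) + (3)·(3) + (3)·(3) + (1)·(1)) / 5 = 48/5 = 9.6
  S = [[8.5667, -1.2],
 [-1.2, 9.6]].

Step 3 — invert S. det(S) = 8.5667·9.6 - (-1.2)² = 80.8.
  S^{-1} = (1/det) · [[d, -b], [-b, a]] = [[0.1188, 0.0149],
 [0.0149, 0.106]].

Step 4 — quadratic form (x̄ - mu_0)^T · S^{-1} · (x̄ - mu_0):
  S^{-1} · (x̄ - mu_0) = (0.0545, 0.5276),
  (x̄ - mu_0)^T · [...] = (-0.1667)·(0.0545) + (5)·(0.5276) = 2.6291.

Step 5 — scale by n: T² = 6 · 2.6291 = 15.7748.

T² ≈ 15.7748


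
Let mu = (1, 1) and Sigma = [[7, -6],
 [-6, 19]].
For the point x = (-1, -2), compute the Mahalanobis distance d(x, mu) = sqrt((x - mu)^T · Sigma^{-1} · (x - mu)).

Step 1 — centre the observation: (x - mu) = (-2, -3).

Step 2 — invert Sigma. det(Sigma) = 7·19 - (-6)² = 97.
  Sigma^{-1} = (1/det) · [[d, -b], [-b, a]] = [[0.1959, 0.0619],
 [0.0619, 0.0722]].

Step 3 — form the quadratic (x - mu)^T · Sigma^{-1} · (x - mu):
  Sigma^{-1} · (x - mu) = (-0.5773, -0.3402).
  (x - mu)^T · [Sigma^{-1} · (x - mu)] = (-2)·(-0.5773) + (-3)·(-0.3402) = 2.1753.

Step 4 — take square root: d = √(2.1753) ≈ 1.4749.

d(x, mu) = √(2.1753) ≈ 1.4749


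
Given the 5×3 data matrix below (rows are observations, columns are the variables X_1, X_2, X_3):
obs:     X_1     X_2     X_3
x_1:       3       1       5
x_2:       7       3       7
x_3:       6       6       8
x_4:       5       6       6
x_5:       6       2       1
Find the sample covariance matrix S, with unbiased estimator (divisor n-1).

Step 1 — column means:
  mean(X_1) = (3 + 7 + 6 + 5 + 6) / 5 = 27/5 = 5.4
  mean(X_2) = (1 + 3 + 6 + 6 + 2) / 5 = 18/5 = 3.6
  mean(X_3) = (5 + 7 + 8 + 6 + 1) / 5 = 27/5 = 5.4

Step 2 — sample covariance S[i,j] = (1/(n-1)) · Σ_k (x_{k,i} - mean_i) · (x_{k,j} - mean_j), with n-1 = 4.
  S[X_1,X_1] = ((-2.4)·(-2.4) + (1.6)·(1.6) + (0.6)·(0.6) + (-0.4)·(-0.4) + (0.6)·(0.6)) / 4 = 9.2/4 = 2.3
  S[X_1,X_2] = ((-2.4)·(-2.6) + (1.6)·(-0.6) + (0.6)·(2.4) + (-0.4)·(2.4) + (0.6)·(-1.6)) / 4 = 4.8/4 = 1.2
  S[X_1,X_3] = ((-2.4)·(-0.4) + (1.6)·(1.6) + (0.6)·(2.6) + (-0.4)·(0.6) + (0.6)·(-4.4)) / 4 = 2.2/4 = 0.55
  S[X_2,X_2] = ((-2.6)·(-2.6) + (-0.6)·(-0.6) + (2.4)·(2.4) + (2.4)·(2.4) + (-1.6)·(-1.6)) / 4 = 21.2/4 = 5.3
  S[X_2,X_3] = ((-2.6)·(-0.4) + (-0.6)·(1.6) + (2.4)·(2.6) + (2.4)·(0.6) + (-1.6)·(-4.4)) / 4 = 14.8/4 = 3.7
  S[X_3,X_3] = ((-0.4)·(-0.4) + (1.6)·(1.6) + (2.6)·(2.6) + (0.6)·(0.6) + (-4.4)·(-4.4)) / 4 = 29.2/4 = 7.3

S is symmetric (S[j,i] = S[i,j]). Assembling:

S = [[2.3, 1.2, 0.55],
 [1.2, 5.3, 3.7],
 [0.55, 3.7, 7.3]]


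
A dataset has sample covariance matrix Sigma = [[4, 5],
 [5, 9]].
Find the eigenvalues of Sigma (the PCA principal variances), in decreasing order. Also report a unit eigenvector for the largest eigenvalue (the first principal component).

Step 1 — characteristic polynomial of 2×2 Sigma:
  det(Sigma - λI) = λ² - trace · λ + det = 0.
  trace = 4 + 9 = 13, det = 4·9 - (5)² = 11.
Step 2 — discriminant:
  Δ = trace² - 4·det = 169 - 44 = 125.
Step 3 — eigenvalues:
  λ = (trace ± √Δ)/2 = (13 ± 11.1803)/2,
  λ_1 = 12.0902,  λ_2 = 0.9098.

Step 4 — unit eigenvector for λ_1: solve (Sigma - λ_1 I)v = 0. First row:
  (4 - 12.0902)·v_x + (5)·v_y = 0, i.e. (-8.0902)·v_x + (5)·v_y = 0,
  so v ∝ (b, λ_1 - a) = (5, 8.0902) = u.
  ||u|| = √((5)² + (8.0902)²) = √(90.4508) ≈ 9.5106,
  v_1 = u/||u|| ≈ (0.5257, 0.8507) (||v_1|| = 1).

λ_1 = 12.0902,  λ_2 = 0.9098;  v_1 ≈ (0.5257, 0.8507)


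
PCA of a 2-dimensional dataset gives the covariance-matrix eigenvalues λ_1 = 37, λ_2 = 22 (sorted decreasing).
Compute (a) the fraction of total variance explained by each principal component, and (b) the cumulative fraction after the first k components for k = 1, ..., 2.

Step 1 — total variance = trace(Sigma) = Σ λ_i = 37 + 22 = 59.

Step 2 — fraction explained by component i = λ_i / Σ λ:
  PC1: 37/59 = 0.6271
  PC2: 22/59 = 0.3729

Step 3 — cumulative fraction after k components = (λ_1 + ... + λ_k) / Σ λ:
  k = 1: 37/59 = 0.6271
  k = 2: (37 + 22)/59 = 59/59 = 1

Summary (fraction, with percent):

explained: PC1 0.6271 (62.71%), PC2 0.3729 (37.29%);  cumulative: 0.6271, 1


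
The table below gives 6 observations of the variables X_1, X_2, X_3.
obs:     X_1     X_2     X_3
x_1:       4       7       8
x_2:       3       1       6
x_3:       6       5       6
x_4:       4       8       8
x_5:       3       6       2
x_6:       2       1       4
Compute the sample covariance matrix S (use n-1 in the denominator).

Step 1 — column means:
  mean(X_1) = (4 + 3 + 6 + 4 + 3 + 2) / 6 = 22/6 = 3.6667
  mean(X_2) = (7 + 1 + 5 + 8 + 6 + 1) / 6 = 28/6 = 4.6667
  mean(X_3) = (8 + 6 + 6 + 8 + 2 + 4) / 6 = 34/6 = 5.6667

Step 2 — sample covariance S[i,j] = (1/(n-1)) · Σ_k (x_{k,i} - mean_i) · (x_{k,j} - mean_j), with n-1 = 5.
  S[X_1,X_1] = ((0.3333)·(0.3333) + (-0.6667)·(-0.6667) + (2.3333)·(2.3333) + (0.3333)·(0.3333) + (-0.6667)·(-0.6667) + (-1.6667)·(-1.6667)) / 5 = 9.3333/5 = 1.8667
  S[X_1,X_2] = ((0.3333)·(2.3333) + (-0.6667)·(-3.6667) + (2.3333)·(0.3333) + (0.3333)·(3.3333) + (-0.6667)·(1.3333) + (-1.6667)·(-3.6667)) / 5 = 10.3333/5 = 2.0667
  S[X_1,X_3] = ((0.3333)·(2.3333) + (-0.6667)·(0.3333) + (2.3333)·(0.3333) + (0.3333)·(2.3333) + (-0.6667)·(-3.6667) + (-1.6667)·(-1.6667)) / 5 = 7.3333/5 = 1.4667
  S[X_2,X_2] = ((2.3333)·(2.3333) + (-3.6667)·(-3.6667) + (0.3333)·(0.3333) + (3.3333)·(3.3333) + (1.3333)·(1.3333) + (-3.6667)·(-3.6667)) / 5 = 45.3333/5 = 9.0667
  S[X_2,X_3] = ((2.3333)·(2.3333) + (-3.6667)·(0.3333) + (0.3333)·(0.3333) + (3.3333)·(2.3333) + (1.3333)·(-3.6667) + (-3.6667)·(-1.6667)) / 5 = 13.3333/5 = 2.6667
  S[X_3,X_3] = ((2.3333)·(2.3333) + (0.3333)·(0.3333) + (0.3333)·(0.3333) + (2.3333)·(2.3333) + (-3.6667)·(-3.6667) + (-1.6667)·(-1.6667)) / 5 = 27.3333/5 = 5.4667

S is symmetric (S[j,i] = S[i,j]). Assembling:

S = [[1.8667, 2.0667, 1.4667],
 [2.0667, 9.0667, 2.6667],
 [1.4667, 2.6667, 5.4667]]


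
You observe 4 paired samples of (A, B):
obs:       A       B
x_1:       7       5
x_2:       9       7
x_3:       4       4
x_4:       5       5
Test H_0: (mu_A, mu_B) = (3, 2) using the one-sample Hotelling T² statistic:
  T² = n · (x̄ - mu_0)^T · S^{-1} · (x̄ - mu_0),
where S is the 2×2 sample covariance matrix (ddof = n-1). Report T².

Step 1 — sample mean vector:
  mean(A) = (7 + 9 + 4 + 5) / 4 = 25/4 = 6.25
  mean(B) = (5 + 7 + 4 + 5) / 4 = 21/4 = 5.25
  x̄ = (6.25, 5.25),  deviation x̄ - mu_0 = (6.25, 5.25) - (3, 2) = (3.25, 3.25).

Step 2 — sample covariance matrix, S[i,j] = (1/(n-1)) · Σ_k (x_{k,i} - mean_i) · (x_{k,j} - mean_j), divisor n-1 = 3:
  S[A,A] = ((0.75)·(0.75) + (2.75)·(2.75) + (-2.25)·(-2.25) + (-1.25)·(-1.25)) / 3 = 14.75/3 = 4.9167
  S[A,B] = ((0.75)·(-0.25) + (2.75)·(1.75) + (-2.25)·(-1.25) + (-1.25)·(-0.25)) / 3 = 7.75/3 = 2.5833
  S[B,B] = ((-0.25)·(-0.25) + (1.75)·(1.75) + (-1.25)·(-1.25) + (-0.25)·(-0.25)) / 3 = 4.75/3 = 1.5833
  S = [[4.9167, 2.5833],
 [2.5833, 1.5833]].

Step 3 — invert S. det(S) = 4.9167·1.5833 - (2.5833)² = 1.1111.
  S^{-1} = (1/det) · [[d, -b], [-b, a]] = [[1.425, -2.325],
 [-2.325, 4.425]].

Step 4 — quadratic form (x̄ - mu_0)^T · S^{-1} · (x̄ - mu_0):
  S^{-1} · (x̄ - mu_0) = (-2.925, 6.825),
  (x̄ - mu_0)^T · [...] = (3.25)·(-2.925) + (3.25)·(6.825) = 12.675.

Step 5 — scale by n: T² = 4 · 12.675 = 50.7.

T² ≈ 50.7


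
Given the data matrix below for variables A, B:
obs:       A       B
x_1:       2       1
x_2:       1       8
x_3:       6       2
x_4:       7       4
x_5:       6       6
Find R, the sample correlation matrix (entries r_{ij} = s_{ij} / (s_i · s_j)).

Step 1 — column means:
  mean(A) = (2 + 1 + 6 + 7 + 6) / 5 = 22/5 = 4.4
  mean(B) = (1 + 8 + 2 + 4 + 6) / 5 = 21/5 = 4.2

Step 2 — sample variances and covariances s[i,j] = (1/(n-1)) · Σ_k (x_{k,i} - mean_i) · (x_{k,j} - mean_j), with n-1 = 4:
  s[A,A] = ((-2.4)·(-2.4) + (-3.4)·(-3.4) + (1.6)·(1.6) + (2.6)·(2.6) + (1.6)·(1.6)) / 4 = 29.2/4 = 7.3
  s[A,B] = ((-2.4)·(-3.2) + (-3.4)·(3.8) + (1.6)·(-2.2) + (2.6)·(-0.2) + (1.6)·(1.8)) / 4 = -6.4/4 = -1.6
  s[B,B] = ((-3.2)·(-3.2) + (3.8)·(3.8) + (-2.2)·(-2.2) + (-0.2)·(-0.2) + (1.8)·(1.8)) / 4 = 32.8/4 = 8.2
  Sample standard deviations s_i = √(s[i,i]):
  s(A) = √(7.3) = 2.7019
  s(B) = √(8.2) = 2.8636

Step 3 — r_{ij} = s_{ij} / (s_i · s_j):
  r[A,A] = 1 (diagonal).
  r[A,B] = -1.6 / (2.7019 · 2.8636) = -1.6 / 7.7369 = -0.2068
  r[B,B] = 1 (diagonal).

R is symmetric with unit diagonal. Assembling:

R = [[1, -0.2068],
 [-0.2068, 1]]


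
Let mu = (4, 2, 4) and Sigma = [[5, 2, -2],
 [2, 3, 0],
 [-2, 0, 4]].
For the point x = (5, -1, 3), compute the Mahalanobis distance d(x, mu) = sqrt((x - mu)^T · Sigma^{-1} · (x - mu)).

Step 1 — centre the observation: (x - mu) = (1, -3, -1).

Step 2 — invert Sigma (cofactor / det for 3×3, or solve directly):
  Sigma^{-1} = [[0.375, -0.25, 0.1875],
 [-0.25, 0.5, -0.125],
 [0.1875, -0.125, 0.3438]].

Step 3 — form the quadratic (x - mu)^T · Sigma^{-1} · (x - mu):
  Sigma^{-1} · (x - mu) = (0.9375, -1.625, 0.2188).
  (x - mu)^T · [Sigma^{-1} · (x - mu)] = (1)·(0.9375) + (-3)·(-1.625) + (-1)·(0.2188) = 5.5938.

Step 4 — take square root: d = √(5.5938) ≈ 2.3651.

d(x, mu) = √(5.5938) ≈ 2.3651


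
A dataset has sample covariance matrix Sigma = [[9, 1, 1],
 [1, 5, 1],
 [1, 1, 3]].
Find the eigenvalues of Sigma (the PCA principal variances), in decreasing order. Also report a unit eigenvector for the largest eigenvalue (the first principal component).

Step 1 — characteristic polynomial p(λ) = det(λI - Sigma) = λ³ - tr·λ² + c_1·λ - det, where tr = trace, c_1 = sum of the principal 2×2 minors, det = det(Sigma):
  tr = 9 + 5 + 3 = 17,
  c_1 = (9·5 - (1)²) + (9·3 - (1)²) + (5·3 - (1)²) = 44 + 26 + 14 = 84,
  det = 9·(5·3 - (1)²) - (1)·((1)·3 - (1)·(1)) + (1)·((1)·(1) - 5·(1)) = 9·(14) - (1)·(2) + (1)·(-4) = 120.
  So p(λ) = λ³ - 17λ² + 84λ - 120.
Step 2 — look for an integer root (rational root theorem: any rational root is an integer divisor of 120). Testing λ = 5:
  p(5) = 125 - 425 + 420 - 120 = 0  ✓
  Dividing out (λ - 5): p(λ) = (λ - 5)(λ² - 12λ + 24).
Step 3 — remaining eigenvalues from the quadratic λ² - 12λ + 24 = 0:
  Δ = 12² - 4·24 = 144 - 96 = 48,  λ = (12 ± √48)/2 = (12 ± 6.9282)/2 ≈ 9.4641 or 2.5359.
  Sorted: λ_1 = 9.4641,  λ_2 = 5,  λ_3 = 2.5359  (check: sum = 17 = tr ✓).

Step 4 — unit eigenvector for λ_1 ≈ 9.4641: v spans the null space of (Sigma - λ_1 I), whose rows are
  r_1 = (-0.4641, 1, 1),  r_2 = (1, -4.4641, 1),  r_3 = (1, 1, -6.4641).
  v is orthogonal to every row, so take v ∝ r_1 × r_2 = ((1)·(1) - (1)·(-4.4641), (1)·(1) - (-0.4641)·(1), (-0.4641)·(-4.4641) - (1)·(1)) ≈ (5.4641, 1.4641, 1.0718).
  Let u = (5.4641, 1.4641, 1.0718).
  ||u|| = √((5.4641)² + (1.4641)² + (1.0718)²) = √(33.1487) ≈ 5.7575,  v_1 = u/||u|| ≈ (0.949, 0.2543, 0.1862) (||v_1|| = 1).

λ_1 = 9.4641,  λ_2 = 5,  λ_3 = 2.5359;  v_1 ≈ (0.949, 0.2543, 0.1862)


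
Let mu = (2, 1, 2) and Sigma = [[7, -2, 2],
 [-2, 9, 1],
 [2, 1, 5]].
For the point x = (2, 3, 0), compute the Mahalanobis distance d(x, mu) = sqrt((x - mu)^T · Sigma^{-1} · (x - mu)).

Step 1 — centre the observation: (x - mu) = (0, 2, -2).

Step 2 — invert Sigma (cofactor / det for 3×3, or solve directly):
  Sigma^{-1} = [[0.1803, 0.0492, -0.082],
 [0.0492, 0.127, -0.0451],
 [-0.082, -0.0451, 0.2418]].

Step 3 — form the quadratic (x - mu)^T · Sigma^{-1} · (x - mu):
  Sigma^{-1} · (x - mu) = (0.2623, 0.3443, -0.5738).
  (x - mu)^T · [Sigma^{-1} · (x - mu)] = (0)·(0.2623) + (2)·(0.3443) + (-2)·(-0.5738) = 1.8361.

Step 4 — take square root: d = √(1.8361) ≈ 1.355.

d(x, mu) = √(1.8361) ≈ 1.355


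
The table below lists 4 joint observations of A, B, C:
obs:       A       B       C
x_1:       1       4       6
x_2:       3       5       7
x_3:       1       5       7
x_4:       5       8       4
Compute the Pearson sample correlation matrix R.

Step 1 — column means:
  mean(A) = (1 + 3 + 1 + 5) / 4 = 10/4 = 2.5
  mean(B) = (4 + 5 + 5 + 8) / 4 = 22/4 = 5.5
  mean(C) = (6 + 7 + 7 + 4) / 4 = 24/4 = 6

Step 2 — sample variances and covariances s[i,j] = (1/(n-1)) · Σ_k (x_{k,i} - mean_i) · (x_{k,j} - mean_j), with n-1 = 3:
  s[A,A] = ((-1.5)·(-1.5) + (0.5)·(0.5) + (-1.5)·(-1.5) + (2.5)·(2.5)) / 3 = 11/3 = 3.6667
  s[A,B] = ((-1.5)·(-1.5) + (0.5)·(-0.5) + (-1.5)·(-0.5) + (2.5)·(2.5)) / 3 = 9/3 = 3
  s[A,C] = ((-1.5)·(0) + (0.5)·(1) + (-1.5)·(1) + (2.5)·(-2)) / 3 = -6/3 = -2
  s[B,B] = ((-1.5)·(-1.5) + (-0.5)·(-0.5) + (-0.5)·(-0.5) + (2.5)·(2.5)) / 3 = 9/3 = 3
  s[B,C] = ((-1.5)·(0) + (-0.5)·(1) + (-0.5)·(1) + (2.5)·(-2)) / 3 = -6/3 = -2
  s[C,C] = ((0)·(0) + (1)·(1) + (1)·(1) + (-2)·(-2)) / 3 = 6/3 = 2
  Sample standard deviations s_i = √(s[i,i]):
  s(A) = √(3.6667) = 1.9149
  s(B) = √(3) = 1.7321
  s(C) = √(2) = 1.4142

Step 3 — r_{ij} = s_{ij} / (s_i · s_j):
  r[A,A] = 1 (diagonal).
  r[A,B] = 3 / (1.9149 · 1.7321) = 3 / 3.3166 = 0.9045
  r[A,C] = -2 / (1.9149 · 1.4142) = -2 / 2.708 = -0.7385
  r[B,B] = 1 (diagonal).
  r[B,C] = -2 / (1.7321 · 1.4142) = -2 / 2.4495 = -0.8165
  r[C,C] = 1 (diagonal).

R is symmetric with unit diagonal. Assembling:

R = [[1, 0.9045, -0.7385],
 [0.9045, 1, -0.8165],
 [-0.7385, -0.8165, 1]]


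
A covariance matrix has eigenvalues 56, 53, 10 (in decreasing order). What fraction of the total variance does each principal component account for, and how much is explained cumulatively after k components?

Step 1 — total variance = trace(Sigma) = Σ λ_i = 56 + 53 + 10 = 119.

Step 2 — fraction explained by component i = λ_i / Σ λ:
  PC1: 56/119 = 0.4706
  PC2: 53/119 = 0.4454
  PC3: 10/119 = 0.084

Step 3 — cumulative fraction after k components = (λ_1 + ... + λ_k) / Σ λ:
  k = 1: 56/119 = 0.4706
  k = 2: (56 + 53)/119 = 109/119 = 0.916
  k = 3: (56 + 53 + 10)/119 = 119/119 = 1

Summary (fraction, with percent):

explained: PC1 0.4706 (47.06%), PC2 0.4454 (44.54%), PC3 0.084 (8.4%);  cumulative: 0.4706, 0.916, 1


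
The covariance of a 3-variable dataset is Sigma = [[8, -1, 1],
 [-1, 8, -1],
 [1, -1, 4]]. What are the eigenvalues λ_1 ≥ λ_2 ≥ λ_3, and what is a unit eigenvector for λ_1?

Step 1 — characteristic polynomial p(λ) = det(λI - Sigma) = λ³ - tr·λ² + c_1·λ - det, where tr = trace, c_1 = sum of the principal 2×2 minors, det = det(Sigma):
  tr = 8 + 8 + 4 = 20,
  c_1 = (8·8 - (-1)²) + (8·4 - (1)²) + (8·4 - (-1)²) = 63 + 31 + 31 = 125,
  det = 8·(8·4 - (-1)²) - (-1)·((-1)·4 - (-1)·(1)) + (1)·((-1)·(-1) - 8·(1)) = 8·(31) - (-1)·(-3) + (1)·(-7) = 238.
  So p(λ) = λ³ - 20λ² + 125λ - 238.
Step 2 — look for an integer root (rational root theorem: any rational root is an integer divisor of 238). Testing λ = 7:
  p(7) = 343 - 980 + 875 - 238 = 0  ✓
  Dividing out (λ - 7): p(λ) = (λ - 7)(λ² - 13λ + 34).
Step 3 — remaining eigenvalues from the quadratic λ² - 13λ + 34 = 0:
  Δ = 13² - 4·34 = 169 - 136 = 33,  λ = (13 ± √33)/2 = (13 ± 5.7446)/2 ≈ 9.3723 or 3.6277.
  Sorted: λ_1 = 9.3723,  λ_2 = 7,  λ_3 = 3.6277  (check: sum = 20 = tr ✓).

Step 4 — unit eigenvector for λ_1 ≈ 9.3723: v spans the null space of (Sigma - λ_1 I), whose rows are
  r_1 = (-1.3723, -1, 1),  r_2 = (-1, -1.3723, -1),  r_3 = (1, -1, -5.3723).
  v is orthogonal to every row, so take v ∝ r_1 × r_2 = ((-1)·(-1) - (1)·(-1.3723), (1)·(-1) - (-1.3723)·(-1), (-1.3723)·(-1.3723) - (-1)·(-1)) ≈ (2.3723, -2.3723, 0.8832).
  Let u = (2.3723, -2.3723, 0.8832).
  ||u|| = √((2.3723)² + (-2.3723)² + (0.8832)²) = √(12.0354) ≈ 3.4692,  v_1 = u/||u|| ≈ (0.6838, -0.6838, 0.2546) (||v_1|| = 1).

λ_1 = 9.3723,  λ_2 = 7,  λ_3 = 3.6277;  v_1 ≈ (0.6838, -0.6838, 0.2546)


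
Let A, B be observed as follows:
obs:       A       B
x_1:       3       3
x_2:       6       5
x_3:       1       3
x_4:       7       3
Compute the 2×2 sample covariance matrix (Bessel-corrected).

Step 1 — column means:
  mean(A) = (3 + 6 + 1 + 7) / 4 = 17/4 = 4.25
  mean(B) = (3 + 5 + 3 + 3) / 4 = 14/4 = 3.5

Step 2 — sample covariance S[i,j] = (1/(n-1)) · Σ_k (x_{k,i} - mean_i) · (x_{k,j} - mean_j), with n-1 = 3.
  S[A,A] = ((-1.25)·(-1.25) + (1.75)·(1.75) + (-3.25)·(-3.25) + (2.75)·(2.75)) / 3 = 22.75/3 = 7.5833
  S[A,B] = ((-1.25)·(-0.5) + (1.75)·(1.5) + (-3.25)·(-0.5) + (2.75)·(-0.5)) / 3 = 3.5/3 = 1.1667
  S[B,B] = ((-0.5)·(-0.5) + (1.5)·(1.5) + (-0.5)·(-0.5) + (-0.5)·(-0.5)) / 3 = 3/3 = 1

S is symmetric (S[j,i] = S[i,j]). Assembling:

S = [[7.5833, 1.1667],
 [1.1667, 1]]


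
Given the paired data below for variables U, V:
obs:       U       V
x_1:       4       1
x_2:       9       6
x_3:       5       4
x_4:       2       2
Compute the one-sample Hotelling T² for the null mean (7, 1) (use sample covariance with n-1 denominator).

Step 1 — sample mean vector:
  mean(U) = (4 + 9 + 5 + 2) / 4 = 20/4 = 5
  mean(V) = (1 + 6 + 4 + 2) / 4 = 13/4 = 3.25
  x̄ = (5, 3.25),  deviation x̄ - mu_0 = (5, 3.25) - (7, 1) = (-2, 2.25).

Step 2 — sample covariance matrix, S[i,j] = (1/(n-1)) · Σ_k (x_{k,i} - mean_i) · (x_{k,j} - mean_j), divisor n-1 = 3:
  S[U,U] = ((-1)·(-1) + (4)·(4) + (0)·(0) + (-3)·(-3)) / 3 = 26/3 = 8.6667
  S[U,V] = ((-1)·(-2.25) + (4)·(2.75) + (0)·(0.75) + (-3)·(-1.25)) / 3 = 17/3 = 5.6667
  S[V,V] = ((-2.25)·(-2.25) + (2.75)·(2.75) + (0.75)·(0.75) + (-1.25)·(-1.25)) / 3 = 14.75/3 = 4.9167
  S = [[8.6667, 5.6667],
 [5.6667, 4.9167]].

Step 3 — invert S. det(S) = 8.6667·4.9167 - (5.6667)² = 10.5.
  S^{-1} = (1/det) · [[d, -b], [-b, a]] = [[0.4683, -0.5397],
 [-0.5397, 0.8254]].

Step 4 — quadratic form (x̄ - mu_0)^T · S^{-1} · (x̄ - mu_0):
  S^{-1} · (x̄ - mu_0) = (-2.1508, 2.9365),
  (x̄ - mu_0)^T · [...] = (-2)·(-2.1508) + (2.25)·(2.9365) = 10.9087.

Step 5 — scale by n: T² = 4 · 10.9087 = 43.6349.

T² ≈ 43.6349


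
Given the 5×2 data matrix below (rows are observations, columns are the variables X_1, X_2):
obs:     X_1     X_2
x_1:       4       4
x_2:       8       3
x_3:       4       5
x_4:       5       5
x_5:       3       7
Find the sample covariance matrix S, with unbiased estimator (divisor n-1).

Step 1 — column means:
  mean(X_1) = (4 + 8 + 4 + 5 + 3) / 5 = 24/5 = 4.8
  mean(X_2) = (4 + 3 + 5 + 5 + 7) / 5 = 24/5 = 4.8

Step 2 — sample covariance S[i,j] = (1/(n-1)) · Σ_k (x_{k,i} - mean_i) · (x_{k,j} - mean_j), with n-1 = 4.
  S[X_1,X_1] = ((-0.8)·(-0.8) + (3.2)·(3.2) + (-0.8)·(-0.8) + (0.2)·(0.2) + (-1.8)·(-1.8)) / 4 = 14.8/4 = 3.7
  S[X_1,X_2] = ((-0.8)·(-0.8) + (3.2)·(-1.8) + (-0.8)·(0.2) + (0.2)·(0.2) + (-1.8)·(2.2)) / 4 = -9.2/4 = -2.3
  S[X_2,X_2] = ((-0.8)·(-0.8) + (-1.8)·(-1.8) + (0.2)·(0.2) + (0.2)·(0.2) + (2.2)·(2.2)) / 4 = 8.8/4 = 2.2

S is symmetric (S[j,i] = S[i,j]). Assembling:

S = [[3.7, -2.3],
 [-2.3, 2.2]]


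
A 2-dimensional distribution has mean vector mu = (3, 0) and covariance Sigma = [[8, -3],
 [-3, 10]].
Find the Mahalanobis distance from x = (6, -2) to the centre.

Step 1 — centre the observation: (x - mu) = (3, -2).

Step 2 — invert Sigma. det(Sigma) = 8·10 - (-3)² = 71.
  Sigma^{-1} = (1/det) · [[d, -b], [-b, a]] = [[0.1408, 0.0423],
 [0.0423, 0.1127]].

Step 3 — form the quadratic (x - mu)^T · Sigma^{-1} · (x - mu):
  Sigma^{-1} · (x - mu) = (0.338, -0.0986).
  (x - mu)^T · [Sigma^{-1} · (x - mu)] = (3)·(0.338) + (-2)·(-0.0986) = 1.2113.

Step 4 — take square root: d = √(1.2113) ≈ 1.1006.

d(x, mu) = √(1.2113) ≈ 1.1006


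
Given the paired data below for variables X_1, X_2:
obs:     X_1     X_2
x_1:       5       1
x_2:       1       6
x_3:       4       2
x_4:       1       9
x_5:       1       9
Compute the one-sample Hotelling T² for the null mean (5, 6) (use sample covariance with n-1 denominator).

Step 1 — sample mean vector:
  mean(X_1) = (5 + 1 + 4 + 1 + 1) / 5 = 12/5 = 2.4
  mean(X_2) = (1 + 6 + 2 + 9 + 9) / 5 = 27/5 = 5.4
  x̄ = (2.4, 5.4),  deviation x̄ - mu_0 = (2.4, 5.4) - (5, 6) = (-2.6, -0.6).

Step 2 — sample covariance matrix, S[i,j] = (1/(n-1)) · Σ_k (x_{k,i} - mean_i) · (x_{k,j} - mean_j), divisor n-1 = 4:
  S[X_1,X_1] = ((2.6)·(2.6) + (-1.4)·(-1.4) + (1.6)·(1.6) + (-1.4)·(-1.4) + (-1.4)·(-1.4)) / 4 = 15.2/4 = 3.8
  S[X_1,X_2] = ((2.6)·(-4.4) + (-1.4)·(0.6) + (1.6)·(-3.4) + (-1.4)·(3.6) + (-1.4)·(3.6)) / 4 = -27.8/4 = -6.95
  S[X_2,X_2] = ((-4.4)·(-4.4) + (0.6)·(0.6) + (-3.4)·(-3.4) + (3.6)·(3.6) + (3.6)·(3.6)) / 4 = 57.2/4 = 14.3
  S = [[3.8, -6.95],
 [-6.95, 14.3]].

Step 3 — invert S. det(S) = 3.8·14.3 - (-6.95)² = 6.0375.
  S^{-1} = (1/det) · [[d, -b], [-b, a]] = [[2.3685, 1.1511],
 [1.1511, 0.6294]].

Step 4 — quadratic form (x̄ - mu_0)^T · S^{-1} · (x̄ - mu_0):
  S^{-1} · (x̄ - mu_0) = (-6.8489, -3.3706),
  (x̄ - mu_0)^T · [...] = (-2.6)·(-6.8489) + (-0.6)·(-3.3706) = 19.8294.

Step 5 — scale by n: T² = 5 · 19.8294 = 99.147.

T² ≈ 99.147


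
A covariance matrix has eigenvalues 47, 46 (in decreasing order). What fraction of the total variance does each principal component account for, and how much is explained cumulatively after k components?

Step 1 — total variance = trace(Sigma) = Σ λ_i = 47 + 46 = 93.

Step 2 — fraction explained by component i = λ_i / Σ λ:
  PC1: 47/93 = 0.5054
  PC2: 46/93 = 0.4946

Step 3 — cumulative fraction after k components = (λ_1 + ... + λ_k) / Σ λ:
  k = 1: 47/93 = 0.5054
  k = 2: (47 + 46)/93 = 93/93 = 1

Summary (fraction, with percent):

explained: PC1 0.5054 (50.54%), PC2 0.4946 (49.46%);  cumulative: 0.5054, 1


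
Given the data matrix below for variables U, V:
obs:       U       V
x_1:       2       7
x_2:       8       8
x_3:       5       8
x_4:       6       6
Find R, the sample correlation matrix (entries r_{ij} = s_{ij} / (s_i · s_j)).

Step 1 — column means:
  mean(U) = (2 + 8 + 5 + 6) / 4 = 21/4 = 5.25
  mean(V) = (7 + 8 + 8 + 6) / 4 = 29/4 = 7.25

Step 2 — sample variances and covariances s[i,j] = (1/(n-1)) · Σ_k (x_{k,i} - mean_i) · (x_{k,j} - mean_j), with n-1 = 3:
  s[U,U] = ((-3.25)·(-3.25) + (2.75)·(2.75) + (-0.25)·(-0.25) + (0.75)·(0.75)) / 3 = 18.75/3 = 6.25
  s[U,V] = ((-3.25)·(-0.25) + (2.75)·(0.75) + (-0.25)·(0.75) + (0.75)·(-1.25)) / 3 = 1.75/3 = 0.5833
  s[V,V] = ((-0.25)·(-0.25) + (0.75)·(0.75) + (0.75)·(0.75) + (-1.25)·(-1.25)) / 3 = 2.75/3 = 0.9167
  Sample standard deviations s_i = √(s[i,i]):
  s(U) = √(6.25) = 2.5
  s(V) = √(0.9167) = 0.9574

Step 3 — r_{ij} = s_{ij} / (s_i · s_j):
  r[U,U] = 1 (diagonal).
  r[U,V] = 0.5833 / (2.5 · 0.9574) = 0.5833 / 2.3936 = 0.2437
  r[V,V] = 1 (diagonal).

R is symmetric with unit diagonal. Assembling:

R = [[1, 0.2437],
 [0.2437, 1]]


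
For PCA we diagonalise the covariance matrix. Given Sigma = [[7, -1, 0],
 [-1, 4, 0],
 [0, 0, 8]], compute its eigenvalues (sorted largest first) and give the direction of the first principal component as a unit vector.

Step 1 — characteristic polynomial p(λ) = det(λI - Sigma) = λ³ - tr·λ² + c_1·λ - det, where tr = trace, c_1 = sum of the principal 2×2 minors, det = det(Sigma):
  tr = 7 + 4 + 8 = 19,
  c_1 = (7·4 - (-1)²) + (7·8 - (0)²) + (4·8 - (0)²) = 27 + 56 + 32 = 115,
  det = 7·(4·8 - (0)²) - (-1)·((-1)·8 - (0)·(0)) + (0)·((-1)·(0) - 4·(0)) = 7·(32) - (-1)·(-8) + (0)·(0) = 216.
  So p(λ) = λ³ - 19λ² + 115λ - 216.
Step 2 — look for an integer root (rational root theorem: any rational root is an integer divisor of 216). Testing λ = 8:
  p(8) = 512 - 1216 + 920 - 216 = 0  ✓
  Dividing out (λ - 8): p(λ) = (λ - 8)(λ² - 11λ + 27).
Step 3 — remaining eigenvalues from the quadratic λ² - 11λ + 27 = 0:
  Δ = 11² - 4·27 = 121 - 108 = 13,  λ = (11 ± √13)/2 = (11 ± 3.6056)/2 ≈ 7.3028 or 3.6972.
  Sorted: λ_1 = 8,  λ_2 = 7.3028,  λ_3 = 3.6972  (check: sum = 19 = tr ✓).

Step 4 — unit eigenvector for λ_1 = 8: v spans the null space of (Sigma - λ_1 I), whose rows are
  r_1 = (-1, -1, 0),  r_2 = (-1, -4, 0),  r_3 = (0, 0, 0).
  v is orthogonal to every row, so take v ∝ r_1 × r_2 = ((-1)·(0) - (0)·(-4), (0)·(-1) - (-1)·(0), (-1)·(-4) - (-1)·(-1)) = (0, 0, 3).
  Rescale (divide by 3): u = (0, 0, 1).
  ||u|| = √((0)² + (0)² + (1)²) = √(1) = 1,  v_1 = u/||u|| ≈ (0, 0, 1) (||v_1|| = 1).

λ_1 = 8,  λ_2 = 7.3028,  λ_3 = 3.6972;  v_1 ≈ (0, 0, 1)


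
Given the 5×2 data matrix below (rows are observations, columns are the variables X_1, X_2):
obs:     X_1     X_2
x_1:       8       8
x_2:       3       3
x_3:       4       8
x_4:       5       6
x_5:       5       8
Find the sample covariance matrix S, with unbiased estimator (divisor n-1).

Step 1 — column means:
  mean(X_1) = (8 + 3 + 4 + 5 + 5) / 5 = 25/5 = 5
  mean(X_2) = (8 + 3 + 8 + 6 + 8) / 5 = 33/5 = 6.6

Step 2 — sample covariance S[i,j] = (1/(n-1)) · Σ_k (x_{k,i} - mean_i) · (x_{k,j} - mean_j), with n-1 = 4.
  S[X_1,X_1] = ((3)·(3) + (-2)·(-2) + (-1)·(-1) + (0)·(0) + (0)·(0)) / 4 = 14/4 = 3.5
  S[X_1,X_2] = ((3)·(1.4) + (-2)·(-3.6) + (-1)·(1.4) + (0)·(-0.6) + (0)·(1.4)) / 4 = 10/4 = 2.5
  S[X_2,X_2] = ((1.4)·(1.4) + (-3.6)·(-3.6) + (1.4)·(1.4) + (-0.6)·(-0.6) + (1.4)·(1.4)) / 4 = 19.2/4 = 4.8

S is symmetric (S[j,i] = S[i,j]). Assembling:

S = [[3.5, 2.5],
 [2.5, 4.8]]


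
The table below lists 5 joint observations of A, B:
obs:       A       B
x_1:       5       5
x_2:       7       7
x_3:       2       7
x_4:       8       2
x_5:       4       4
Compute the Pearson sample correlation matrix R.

Step 1 — column means:
  mean(A) = (5 + 7 + 2 + 8 + 4) / 5 = 26/5 = 5.2
  mean(B) = (5 + 7 + 7 + 2 + 4) / 5 = 25/5 = 5

Step 2 — sample variances and covariances s[i,j] = (1/(n-1)) · Σ_k (x_{k,i} - mean_i) · (x_{k,j} - mean_j), with n-1 = 4:
  s[A,A] = ((-0.2)·(-0.2) + (1.8)·(1.8) + (-3.2)·(-3.2) + (2.8)·(2.8) + (-1.2)·(-1.2)) / 4 = 22.8/4 = 5.7
  s[A,B] = ((-0.2)·(0) + (1.8)·(2) + (-3.2)·(2) + (2.8)·(-3) + (-1.2)·(-1)) / 4 = -10/4 = -2.5
  s[B,B] = ((0)·(0) + (2)·(2) + (2)·(2) + (-3)·(-3) + (-1)·(-1)) / 4 = 18/4 = 4.5
  Sample standard deviations s_i = √(s[i,i]):
  s(A) = √(5.7) = 2.3875
  s(B) = √(4.5) = 2.1213

Step 3 — r_{ij} = s_{ij} / (s_i · s_j):
  r[A,A] = 1 (diagonal).
  r[A,B] = -2.5 / (2.3875 · 2.1213) = -2.5 / 5.0646 = -0.4936
  r[B,B] = 1 (diagonal).

R is symmetric with unit diagonal. Assembling:

R = [[1, -0.4936],
 [-0.4936, 1]]


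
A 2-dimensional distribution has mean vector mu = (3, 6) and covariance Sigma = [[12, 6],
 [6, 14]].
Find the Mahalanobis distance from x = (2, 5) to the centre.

Step 1 — centre the observation: (x - mu) = (-1, -1).

Step 2 — invert Sigma. det(Sigma) = 12·14 - (6)² = 132.
  Sigma^{-1} = (1/det) · [[d, -b], [-b, a]] = [[0.1061, -0.0455],
 [-0.0455, 0.0909]].

Step 3 — form the quadratic (x - mu)^T · Sigma^{-1} · (x - mu):
  Sigma^{-1} · (x - mu) = (-0.0606, -0.0455).
  (x - mu)^T · [Sigma^{-1} · (x - mu)] = (-1)·(-0.0606) + (-1)·(-0.0455) = 0.1061.

Step 4 — take square root: d = √(0.1061) ≈ 0.3257.

d(x, mu) = √(0.1061) ≈ 0.3257


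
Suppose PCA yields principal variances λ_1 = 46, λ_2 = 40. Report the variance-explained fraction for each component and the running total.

Step 1 — total variance = trace(Sigma) = Σ λ_i = 46 + 40 = 86.

Step 2 — fraction explained by component i = λ_i / Σ λ:
  PC1: 46/86 = 0.5349
  PC2: 40/86 = 0.4651

Step 3 — cumulative fraction after k components = (λ_1 + ... + λ_k) / Σ λ:
  k = 1: 46/86 = 0.5349
  k = 2: (46 + 40)/86 = 86/86 = 1

Summary (fraction, with percent):

explained: PC1 0.5349 (53.49%), PC2 0.4651 (46.51%);  cumulative: 0.5349, 1


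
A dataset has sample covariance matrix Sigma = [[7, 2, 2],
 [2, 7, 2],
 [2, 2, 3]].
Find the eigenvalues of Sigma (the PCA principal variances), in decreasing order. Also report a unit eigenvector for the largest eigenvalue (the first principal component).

Step 1 — characteristic polynomial p(λ) = det(λI - Sigma) = λ³ - tr·λ² + c_1·λ - det, where tr = trace, c_1 = sum of the principal 2×2 minors, det = det(Sigma):
  tr = 7 + 7 + 3 = 17,
  c_1 = (7·7 - (2)²) + (7·3 - (2)²) + (7·3 - (2)²) = 45 + 17 + 17 = 79,
  det = 7·(7·3 - (2)²) - (2)·((2)·3 - (2)·(2)) + (2)·((2)·(2) - 7·(2)) = 7·(17) - (2)·(2) + (2)·(-10) = 95.
  So p(λ) = λ³ - 17λ² + 79λ - 95.
Step 2 — look for an integer root (rational root theorem: any rational root is an integer divisor of 95). Testing λ = 5:
  p(5) = 125 - 425 + 395 - 95 = 0  ✓
  Dividing out (λ - 5): p(λ) = (λ - 5)(λ² - 12λ + 19).
Step 3 — remaining eigenvalues from the quadratic λ² - 12λ + 19 = 0:
  Δ = 12² - 4·19 = 144 - 76 = 68,  λ = (12 ± √68)/2 = (12 ± 8.2462)/2 ≈ 10.1231 or 1.8769.
  Sorted: λ_1 = 10.1231,  λ_2 = 5,  λ_3 = 1.8769  (check: sum = 17 = tr ✓).

Step 4 — unit eigenvector for λ_1 ≈ 10.1231: v spans the null space of (Sigma - λ_1 I), whose rows are
  r_1 = (-3.1231, 2, 2),  r_2 = (2, -3.1231, 2),  r_3 = (2, 2, -7.1231).
  v is orthogonal to every row, so take v ∝ r_1 × r_2 = ((2)·(2) - (2)·(-3.1231), (2)·(2) - (-3.1231)·(2), (-3.1231)·(-3.1231) - (2)·(2)) ≈ (10.2462, 10.2462, 5.7538).
  Let u = (10.2462, 10.2462, 5.7538).
  ||u|| = √((10.2462)² + (10.2462)² + (5.7538)²) = √(243.0758) ≈ 15.5909,  v_1 = u/||u|| ≈ (0.6572, 0.6572, 0.369) (||v_1|| = 1).

λ_1 = 10.1231,  λ_2 = 5,  λ_3 = 1.8769;  v_1 ≈ (0.6572, 0.6572, 0.369)


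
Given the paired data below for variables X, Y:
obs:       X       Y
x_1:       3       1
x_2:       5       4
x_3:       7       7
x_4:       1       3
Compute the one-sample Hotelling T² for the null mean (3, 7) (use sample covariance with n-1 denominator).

Step 1 — sample mean vector:
  mean(X) = (3 + 5 + 7 + 1) / 4 = 16/4 = 4
  mean(Y) = (1 + 4 + 7 + 3) / 4 = 15/4 = 3.75
  x̄ = (4, 3.75),  deviation x̄ - mu_0 = (4, 3.75) - (3, 7) = (1, -3.25).

Step 2 — sample covariance matrix, S[i,j] = (1/(n-1)) · Σ_k (x_{k,i} - mean_i) · (x_{k,j} - mean_j), divisor n-1 = 3:
  S[X,X] = ((-1)·(-1) + (1)·(1) + (3)·(3) + (-3)·(-3)) / 3 = 20/3 = 6.6667
  S[X,Y] = ((-1)·(-2.75) + (1)·(0.25) + (3)·(3.25) + (-3)·(-0.75)) / 3 = 15/3 = 5
  S[Y,Y] = ((-2.75)·(-2.75) + (0.25)·(0.25) + (3.25)·(3.25) + (-0.75)·(-0.75)) / 3 = 18.75/3 = 6.25
  S = [[6.6667, 5],
 [5, 6.25]].

Step 3 — invert S. det(S) = 6.6667·6.25 - (5)² = 16.6667.
  S^{-1} = (1/det) · [[d, -b], [-b, a]] = [[0.375, -0.3],
 [-0.3, 0.4]].

Step 4 — quadratic form (x̄ - mu_0)^T · S^{-1} · (x̄ - mu_0):
  S^{-1} · (x̄ - mu_0) = (1.35, -1.6),
  (x̄ - mu_0)^T · [...] = (1)·(1.35) + (-3.25)·(-1.6) = 6.55.

Step 5 — scale by n: T² = 4 · 6.55 = 26.2.

T² ≈ 26.2


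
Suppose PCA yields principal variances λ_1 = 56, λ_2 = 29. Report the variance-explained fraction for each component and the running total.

Step 1 — total variance = trace(Sigma) = Σ λ_i = 56 + 29 = 85.

Step 2 — fraction explained by component i = λ_i / Σ λ:
  PC1: 56/85 = 0.6588
  PC2: 29/85 = 0.3412

Step 3 — cumulative fraction after k components = (λ_1 + ... + λ_k) / Σ λ:
  k = 1: 56/85 = 0.6588
  k = 2: (56 + 29)/85 = 85/85 = 1

Summary (fraction, with percent):

explained: PC1 0.6588 (65.88%), PC2 0.3412 (34.12%);  cumulative: 0.6588, 1


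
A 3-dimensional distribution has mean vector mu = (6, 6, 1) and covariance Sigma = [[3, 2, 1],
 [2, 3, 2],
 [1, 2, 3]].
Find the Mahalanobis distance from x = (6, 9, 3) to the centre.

Step 1 — centre the observation: (x - mu) = (0, 3, 2).

Step 2 — invert Sigma (cofactor / det for 3×3, or solve directly):
  Sigma^{-1} = [[0.625, -0.5, 0.125],
 [-0.5, 1, -0.5],
 [0.125, -0.5, 0.625]].

Step 3 — form the quadratic (x - mu)^T · Sigma^{-1} · (x - mu):
  Sigma^{-1} · (x - mu) = (-1.25, 2, -0.25).
  (x - mu)^T · [Sigma^{-1} · (x - mu)] = (0)·(-1.25) + (3)·(2) + (2)·(-0.25) = 5.5.

Step 4 — take square root: d = √(5.5) ≈ 2.3452.

d(x, mu) = √(5.5) ≈ 2.3452
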